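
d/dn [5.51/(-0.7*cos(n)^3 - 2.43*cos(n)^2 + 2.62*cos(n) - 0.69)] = (-11.571*cos(n)^2 - 26.7786*cos(n) + 14.4362)*sin(n)/(0.7*cos(n)^3 + 2.43*cos(n)^2 - 2.62*cos(n) + 0.69)^2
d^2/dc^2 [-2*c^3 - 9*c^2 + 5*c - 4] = -12*c - 18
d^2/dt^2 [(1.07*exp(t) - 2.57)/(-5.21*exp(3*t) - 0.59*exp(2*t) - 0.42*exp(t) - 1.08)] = (-116.176748*exp(6*t) + 617.975814*exp(5*t) + 95.892182*exp(4*t) + 93.35975*exp(3*t) - 124.146522*exp(2*t) - 5.611716*exp(t) - 2.4138)*exp(t)/(141.420761*exp(9*t) + 48.045057*exp(8*t) + 39.642369*exp(7*t) + 95.898491*exp(6*t) + 23.11461*exp(5*t) + 15.619608*exp(4*t) + 19.910664*exp(3*t) + 2.636064*exp(2*t) + 1.469664*exp(t) + 1.259712)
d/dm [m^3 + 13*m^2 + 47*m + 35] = 3*m^2 + 26*m + 47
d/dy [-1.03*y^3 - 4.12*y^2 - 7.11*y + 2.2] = -3.09*y^2 - 8.24*y - 7.11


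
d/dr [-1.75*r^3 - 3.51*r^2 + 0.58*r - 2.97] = -5.25*r^2 - 7.02*r + 0.58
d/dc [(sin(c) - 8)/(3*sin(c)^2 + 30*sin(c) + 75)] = (21 - sin(c))*cos(c)/(3*(sin(c) + 5)^3)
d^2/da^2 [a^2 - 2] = 2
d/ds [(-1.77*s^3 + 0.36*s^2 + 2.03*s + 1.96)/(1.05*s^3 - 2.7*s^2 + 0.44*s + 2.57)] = (4.401*s^4 - 5.8206*s^3 - 14.1813*s^2 + 12.4344*s + 4.3547)/(1.1025*s^6 - 5.67*s^5 + 8.214*s^4 + 3.021*s^3 - 13.6844*s^2 + 2.2616*s + 6.6049)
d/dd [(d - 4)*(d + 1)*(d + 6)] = 3*d^2 + 6*d - 22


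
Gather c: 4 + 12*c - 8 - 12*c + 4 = 0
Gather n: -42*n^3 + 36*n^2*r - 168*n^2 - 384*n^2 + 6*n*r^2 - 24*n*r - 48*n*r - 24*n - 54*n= -42*n^3 + n^2*(36*r - 552) + n*(6*r^2 - 72*r - 78)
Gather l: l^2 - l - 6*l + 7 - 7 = l^2 - 7*l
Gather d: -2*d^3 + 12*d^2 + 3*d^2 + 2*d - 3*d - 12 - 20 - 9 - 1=-2*d^3 + 15*d^2 - d - 42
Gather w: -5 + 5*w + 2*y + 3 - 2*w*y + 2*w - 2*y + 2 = w*(7 - 2*y)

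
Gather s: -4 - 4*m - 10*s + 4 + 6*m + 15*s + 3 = 2*m + 5*s + 3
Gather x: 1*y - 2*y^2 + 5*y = -2*y^2 + 6*y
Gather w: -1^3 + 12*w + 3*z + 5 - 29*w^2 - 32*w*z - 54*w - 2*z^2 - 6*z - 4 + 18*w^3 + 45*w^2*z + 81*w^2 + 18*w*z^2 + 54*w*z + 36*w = 18*w^3 + w^2*(45*z + 52) + w*(18*z^2 + 22*z - 6) - 2*z^2 - 3*z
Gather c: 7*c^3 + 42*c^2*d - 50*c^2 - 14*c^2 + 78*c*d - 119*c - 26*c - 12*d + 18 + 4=7*c^3 + c^2*(42*d - 64) + c*(78*d - 145) - 12*d + 22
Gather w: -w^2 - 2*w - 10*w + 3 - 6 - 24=-w^2 - 12*w - 27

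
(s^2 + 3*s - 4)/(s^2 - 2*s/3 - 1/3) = 3*(s + 4)/(3*s + 1)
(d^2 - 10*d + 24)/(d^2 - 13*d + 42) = (d - 4)/(d - 7)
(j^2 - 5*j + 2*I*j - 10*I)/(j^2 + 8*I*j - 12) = (j - 5)/(j + 6*I)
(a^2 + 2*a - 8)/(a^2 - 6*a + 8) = (a + 4)/(a - 4)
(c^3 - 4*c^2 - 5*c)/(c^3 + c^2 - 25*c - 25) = c/(c + 5)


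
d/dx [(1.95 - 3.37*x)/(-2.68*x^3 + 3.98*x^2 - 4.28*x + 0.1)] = (-18.0632*x^3 + 29.0906*x^2 - 15.522*x + 8.009)/(7.1824*x^6 - 21.3328*x^5 + 38.7812*x^4 - 34.6048*x^3 + 19.1144*x^2 - 0.856*x + 0.01)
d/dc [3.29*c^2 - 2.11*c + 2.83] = 6.58*c - 2.11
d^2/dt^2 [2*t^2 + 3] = 4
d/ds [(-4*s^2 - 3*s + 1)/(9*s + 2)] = (-36*s^2 - 16*s - 15)/(81*s^2 + 36*s + 4)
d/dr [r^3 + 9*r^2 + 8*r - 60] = 3*r^2 + 18*r + 8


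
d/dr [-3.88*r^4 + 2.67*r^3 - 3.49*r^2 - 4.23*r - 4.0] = -15.52*r^3 + 8.01*r^2 - 6.98*r - 4.23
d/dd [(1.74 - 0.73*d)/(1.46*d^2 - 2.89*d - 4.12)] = (1.0658*d^2 - 5.0808*d + 8.0362)/(2.1316*d^4 - 8.4388*d^3 - 3.6783*d^2 + 23.8136*d + 16.9744)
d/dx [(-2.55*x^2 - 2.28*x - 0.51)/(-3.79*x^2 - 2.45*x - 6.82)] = (-2.3937*x^2 + 30.9162*x + 14.3001)/(14.3641*x^4 + 18.571*x^3 + 57.6981*x^2 + 33.418*x + 46.5124)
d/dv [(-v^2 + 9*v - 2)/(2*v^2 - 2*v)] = (-4*v^2 + 2*v - 1)/(v^2*(v^2 - 2*v + 1))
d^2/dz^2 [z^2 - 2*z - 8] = 2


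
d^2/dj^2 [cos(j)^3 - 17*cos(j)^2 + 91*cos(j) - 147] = -367*cos(j)/4 + 34*cos(2*j) - 9*cos(3*j)/4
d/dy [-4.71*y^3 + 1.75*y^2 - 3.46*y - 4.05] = -14.13*y^2 + 3.5*y - 3.46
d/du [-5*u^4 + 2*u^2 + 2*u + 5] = -20*u^3 + 4*u + 2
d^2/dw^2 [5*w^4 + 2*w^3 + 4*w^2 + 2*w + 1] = 60*w^2 + 12*w + 8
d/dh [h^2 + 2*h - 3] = 2*h + 2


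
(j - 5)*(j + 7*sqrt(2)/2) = j^2 - 5*j + 7*sqrt(2)*j/2 - 35*sqrt(2)/2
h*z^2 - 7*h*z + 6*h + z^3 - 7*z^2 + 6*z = (h + z)*(z - 6)*(z - 1)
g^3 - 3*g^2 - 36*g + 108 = (g - 6)*(g - 3)*(g + 6)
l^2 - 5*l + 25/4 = (l - 5/2)^2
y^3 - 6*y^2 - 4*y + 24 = (y - 6)*(y - 2)*(y + 2)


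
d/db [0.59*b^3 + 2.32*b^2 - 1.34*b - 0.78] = 1.77*b^2 + 4.64*b - 1.34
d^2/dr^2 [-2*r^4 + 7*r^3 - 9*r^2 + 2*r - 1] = -24*r^2 + 42*r - 18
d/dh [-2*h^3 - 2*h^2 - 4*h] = -6*h^2 - 4*h - 4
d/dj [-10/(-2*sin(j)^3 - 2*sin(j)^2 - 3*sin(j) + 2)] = 10*(-4*sin(j) + 3*cos(2*j) - 6)*cos(j)/(2*sin(j)^3 + 2*sin(j)^2 + 3*sin(j) - 2)^2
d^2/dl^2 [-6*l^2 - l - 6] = -12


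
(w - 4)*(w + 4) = w^2 - 16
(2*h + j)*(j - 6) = 2*h*j - 12*h + j^2 - 6*j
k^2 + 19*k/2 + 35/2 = (k + 5/2)*(k + 7)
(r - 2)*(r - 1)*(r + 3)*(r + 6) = r^4 + 6*r^3 - 7*r^2 - 36*r + 36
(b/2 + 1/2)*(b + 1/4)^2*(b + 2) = b^4/2 + 7*b^3/4 + 57*b^2/32 + 19*b/32 + 1/16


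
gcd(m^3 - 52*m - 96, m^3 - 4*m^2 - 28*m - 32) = m^2 - 6*m - 16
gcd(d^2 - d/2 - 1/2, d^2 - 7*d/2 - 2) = d + 1/2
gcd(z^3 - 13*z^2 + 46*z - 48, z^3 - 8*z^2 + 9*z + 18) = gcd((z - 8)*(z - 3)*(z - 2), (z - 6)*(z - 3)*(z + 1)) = z - 3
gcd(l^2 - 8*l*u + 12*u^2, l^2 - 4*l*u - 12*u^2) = -l + 6*u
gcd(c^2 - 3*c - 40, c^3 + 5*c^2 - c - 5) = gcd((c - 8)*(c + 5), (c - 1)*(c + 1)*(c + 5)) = c + 5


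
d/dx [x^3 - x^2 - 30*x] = 3*x^2 - 2*x - 30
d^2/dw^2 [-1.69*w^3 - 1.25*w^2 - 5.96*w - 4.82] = -10.14*w - 2.5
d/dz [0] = 0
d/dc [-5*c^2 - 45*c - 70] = -10*c - 45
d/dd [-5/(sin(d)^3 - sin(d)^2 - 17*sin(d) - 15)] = 5*(3*sin(d)^2 - 2*sin(d) - 17)*cos(d)/(-sin(d)^3 + sin(d)^2 + 17*sin(d) + 15)^2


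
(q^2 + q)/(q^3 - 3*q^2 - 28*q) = (q + 1)/(q^2 - 3*q - 28)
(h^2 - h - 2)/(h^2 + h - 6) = (h + 1)/(h + 3)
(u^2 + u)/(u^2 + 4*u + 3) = u/(u + 3)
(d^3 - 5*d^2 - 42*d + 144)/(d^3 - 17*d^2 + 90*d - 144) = (d + 6)/(d - 6)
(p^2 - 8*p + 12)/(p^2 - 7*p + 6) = (p - 2)/(p - 1)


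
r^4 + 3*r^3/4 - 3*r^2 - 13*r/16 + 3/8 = (r - 3/2)*(r - 1/4)*(r + 1/2)*(r + 2)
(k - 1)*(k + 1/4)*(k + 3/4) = k^3 - 13*k/16 - 3/16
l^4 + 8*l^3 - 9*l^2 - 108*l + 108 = (l - 3)*(l - 1)*(l + 6)^2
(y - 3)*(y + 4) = y^2 + y - 12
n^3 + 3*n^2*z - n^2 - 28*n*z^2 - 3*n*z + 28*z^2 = (n - 1)*(n - 4*z)*(n + 7*z)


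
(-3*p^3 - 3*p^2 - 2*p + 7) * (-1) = 3*p^3 + 3*p^2 + 2*p - 7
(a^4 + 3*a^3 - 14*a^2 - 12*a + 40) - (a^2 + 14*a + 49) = a^4 + 3*a^3 - 15*a^2 - 26*a - 9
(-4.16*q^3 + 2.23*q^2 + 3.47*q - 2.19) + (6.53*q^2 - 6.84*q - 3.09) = -4.16*q^3 + 8.76*q^2 - 3.37*q - 5.28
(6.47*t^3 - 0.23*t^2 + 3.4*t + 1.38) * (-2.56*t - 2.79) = -16.5632*t^4 - 17.4625*t^3 - 8.0623*t^2 - 13.0188*t - 3.8502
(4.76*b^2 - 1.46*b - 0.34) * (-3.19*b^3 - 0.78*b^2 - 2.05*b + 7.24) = -15.1844*b^5 + 0.9446*b^4 - 7.5346*b^3 + 37.7206*b^2 - 9.8734*b - 2.4616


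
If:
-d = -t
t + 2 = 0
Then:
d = -2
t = -2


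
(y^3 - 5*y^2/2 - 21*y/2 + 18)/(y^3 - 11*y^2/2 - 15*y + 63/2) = (y - 4)/(y - 7)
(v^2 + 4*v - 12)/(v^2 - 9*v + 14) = (v + 6)/(v - 7)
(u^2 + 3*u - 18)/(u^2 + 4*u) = (u^2 + 3*u - 18)/(u*(u + 4))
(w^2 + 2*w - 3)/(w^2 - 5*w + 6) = (w^2 + 2*w - 3)/(w^2 - 5*w + 6)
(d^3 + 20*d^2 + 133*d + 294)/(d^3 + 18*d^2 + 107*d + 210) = (d + 7)/(d + 5)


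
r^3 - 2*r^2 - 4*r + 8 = (r - 2)^2*(r + 2)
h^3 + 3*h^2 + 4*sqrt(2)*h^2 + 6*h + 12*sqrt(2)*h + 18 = (h + 3)*(h + sqrt(2))*(h + 3*sqrt(2))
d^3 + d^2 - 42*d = d*(d - 6)*(d + 7)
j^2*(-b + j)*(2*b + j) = -2*b^2*j^2 + b*j^3 + j^4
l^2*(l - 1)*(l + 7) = l^4 + 6*l^3 - 7*l^2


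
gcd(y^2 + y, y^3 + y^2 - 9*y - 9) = y + 1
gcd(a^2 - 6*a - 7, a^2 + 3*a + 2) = a + 1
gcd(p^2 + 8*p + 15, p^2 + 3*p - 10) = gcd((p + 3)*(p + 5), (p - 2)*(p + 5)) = p + 5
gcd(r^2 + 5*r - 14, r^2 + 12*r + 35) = r + 7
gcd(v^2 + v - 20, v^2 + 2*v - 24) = v - 4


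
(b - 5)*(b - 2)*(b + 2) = b^3 - 5*b^2 - 4*b + 20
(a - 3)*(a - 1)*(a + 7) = a^3 + 3*a^2 - 25*a + 21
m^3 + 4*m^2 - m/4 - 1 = (m - 1/2)*(m + 1/2)*(m + 4)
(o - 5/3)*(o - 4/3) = o^2 - 3*o + 20/9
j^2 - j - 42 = (j - 7)*(j + 6)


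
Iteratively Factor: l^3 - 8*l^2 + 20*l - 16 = (l - 4)*(l^2 - 4*l + 4) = (l - 4)*(l - 2)*(l - 2)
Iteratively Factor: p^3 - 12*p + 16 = (p - 2)*(p^2 + 2*p - 8) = (p - 2)*(p + 4)*(p - 2)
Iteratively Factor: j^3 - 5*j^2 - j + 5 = (j - 1)*(j^2 - 4*j - 5) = (j - 1)*(j + 1)*(j - 5)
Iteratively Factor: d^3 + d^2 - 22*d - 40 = (d - 5)*(d^2 + 6*d + 8) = (d - 5)*(d + 2)*(d + 4)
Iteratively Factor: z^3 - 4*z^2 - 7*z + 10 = (z - 1)*(z^2 - 3*z - 10) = (z - 1)*(z + 2)*(z - 5)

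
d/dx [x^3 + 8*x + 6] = 3*x^2 + 8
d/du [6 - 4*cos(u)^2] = 4*sin(2*u)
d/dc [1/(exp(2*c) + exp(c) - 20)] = (-2*exp(c) - 1)*exp(c)/(exp(2*c) + exp(c) - 20)^2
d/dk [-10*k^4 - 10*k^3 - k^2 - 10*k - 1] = -40*k^3 - 30*k^2 - 2*k - 10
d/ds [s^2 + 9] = 2*s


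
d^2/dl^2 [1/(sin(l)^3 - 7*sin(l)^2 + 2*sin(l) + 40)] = (-9*sin(l)^6 + 77*sin(l)^5 - 188*sin(l)^4 + 290*sin(l)^3 - 818*sin(l)^2 - 244*sin(l) + 568)/(sin(l)^3 - 7*sin(l)^2 + 2*sin(l) + 40)^3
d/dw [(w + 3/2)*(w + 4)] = 2*w + 11/2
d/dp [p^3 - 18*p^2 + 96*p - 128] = 3*p^2 - 36*p + 96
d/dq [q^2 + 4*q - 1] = 2*q + 4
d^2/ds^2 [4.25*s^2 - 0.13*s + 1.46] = 8.50000000000000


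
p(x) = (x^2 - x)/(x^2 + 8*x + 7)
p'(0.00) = -0.14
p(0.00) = 0.00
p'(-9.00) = 2.33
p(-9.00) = 5.62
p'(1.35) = 0.07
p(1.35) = 0.02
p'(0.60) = 0.03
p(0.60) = -0.02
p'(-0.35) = -0.58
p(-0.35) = 0.11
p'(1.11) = 0.07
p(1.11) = 0.01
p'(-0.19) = -0.31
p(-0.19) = 0.04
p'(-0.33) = -0.53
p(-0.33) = 0.10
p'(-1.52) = -0.92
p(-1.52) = -1.34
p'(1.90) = 0.08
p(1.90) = 0.07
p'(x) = (-2*x - 8)*(x^2 - x)/(x^2 + 8*x + 7)^2 + (2*x - 1)/(x^2 + 8*x + 7)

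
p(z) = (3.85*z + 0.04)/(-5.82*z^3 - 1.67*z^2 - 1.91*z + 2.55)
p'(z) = (3.85*z + 0.04)*(17.46*z^2 + 3.34*z + 1.91)/(-5.82*z^3 - 1.67*z^2 - 1.91*z + 2.55)^2 + 3.85/(-5.82*z^3 - 1.67*z^2 - 1.91*z + 2.55) = (44.814*z^3 + 7.1279*z^2 + 0.1336*z + 9.8939)/(33.8724*z^6 + 19.4388*z^5 + 25.0213*z^4 - 23.3026*z^3 - 4.8689*z^2 - 9.741*z + 6.5025)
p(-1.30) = -0.33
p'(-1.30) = -0.34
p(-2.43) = -0.12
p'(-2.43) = -0.09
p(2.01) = -0.14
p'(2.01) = 0.13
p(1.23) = -0.36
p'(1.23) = 0.60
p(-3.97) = -0.04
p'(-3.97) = -0.02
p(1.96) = -0.15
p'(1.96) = 0.14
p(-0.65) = -0.53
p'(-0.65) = 0.02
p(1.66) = -0.20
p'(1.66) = 0.23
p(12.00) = -0.00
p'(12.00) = 0.00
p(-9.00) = -0.01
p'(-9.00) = -0.00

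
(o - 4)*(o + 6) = o^2 + 2*o - 24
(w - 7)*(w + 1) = w^2 - 6*w - 7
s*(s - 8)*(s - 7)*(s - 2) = s^4 - 17*s^3 + 86*s^2 - 112*s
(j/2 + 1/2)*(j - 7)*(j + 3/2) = j^3/2 - 9*j^2/4 - 8*j - 21/4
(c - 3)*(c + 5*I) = c^2 - 3*c + 5*I*c - 15*I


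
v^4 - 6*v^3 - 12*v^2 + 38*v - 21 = (v - 7)*(v - 1)^2*(v + 3)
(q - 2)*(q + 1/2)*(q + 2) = q^3 + q^2/2 - 4*q - 2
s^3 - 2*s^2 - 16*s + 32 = (s - 4)*(s - 2)*(s + 4)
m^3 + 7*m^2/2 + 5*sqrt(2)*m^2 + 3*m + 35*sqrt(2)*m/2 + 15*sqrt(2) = (m + 3/2)*(m + 2)*(m + 5*sqrt(2))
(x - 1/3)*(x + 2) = x^2 + 5*x/3 - 2/3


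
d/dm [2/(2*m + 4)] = -1/(m + 2)^2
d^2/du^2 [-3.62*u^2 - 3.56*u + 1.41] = -7.24000000000000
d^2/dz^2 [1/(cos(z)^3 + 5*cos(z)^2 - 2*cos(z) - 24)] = ((-5*cos(z) + 40*cos(2*z) + 9*cos(3*z))*(cos(z)^3 + 5*cos(z)^2 - 2*cos(z) - 24)/4 + 2*(3*cos(z)^2 + 10*cos(z) - 2)^2*sin(z)^2)/(cos(z)^3 + 5*cos(z)^2 - 2*cos(z) - 24)^3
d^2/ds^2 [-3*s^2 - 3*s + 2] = -6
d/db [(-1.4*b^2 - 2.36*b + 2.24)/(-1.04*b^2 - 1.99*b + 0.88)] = (0.3316*b^2 + 2.1952*b + 2.3808)/(1.0816*b^4 + 4.1392*b^3 + 2.1297*b^2 - 3.5024*b + 0.7744)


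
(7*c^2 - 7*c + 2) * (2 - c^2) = -7*c^4 + 7*c^3 + 12*c^2 - 14*c + 4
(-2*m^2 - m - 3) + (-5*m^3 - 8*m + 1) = -5*m^3 - 2*m^2 - 9*m - 2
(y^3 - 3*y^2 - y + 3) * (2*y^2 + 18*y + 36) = 2*y^5 + 12*y^4 - 20*y^3 - 120*y^2 + 18*y + 108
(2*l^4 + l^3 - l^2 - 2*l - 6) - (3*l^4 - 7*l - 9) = -l^4 + l^3 - l^2 + 5*l + 3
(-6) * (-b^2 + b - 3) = 6*b^2 - 6*b + 18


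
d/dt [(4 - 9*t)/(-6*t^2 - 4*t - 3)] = (-54*t^2 + 48*t + 43)/(36*t^4 + 48*t^3 + 52*t^2 + 24*t + 9)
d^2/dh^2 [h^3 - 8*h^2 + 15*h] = 6*h - 16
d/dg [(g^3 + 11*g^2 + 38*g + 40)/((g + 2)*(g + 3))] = (g^2 + 6*g + 7)/(g^2 + 6*g + 9)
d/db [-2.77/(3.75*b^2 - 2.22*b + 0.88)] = (20.775*b - 6.1494)/(3.75*b^2 - 2.22*b + 0.88)^2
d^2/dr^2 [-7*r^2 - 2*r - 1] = -14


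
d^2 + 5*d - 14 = (d - 2)*(d + 7)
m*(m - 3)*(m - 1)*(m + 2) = m^4 - 2*m^3 - 5*m^2 + 6*m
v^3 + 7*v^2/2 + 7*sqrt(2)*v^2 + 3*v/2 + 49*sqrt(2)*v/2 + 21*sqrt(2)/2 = (v + 1/2)*(v + 3)*(v + 7*sqrt(2))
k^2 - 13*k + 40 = (k - 8)*(k - 5)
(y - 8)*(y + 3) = y^2 - 5*y - 24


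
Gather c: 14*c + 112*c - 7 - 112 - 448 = 126*c - 567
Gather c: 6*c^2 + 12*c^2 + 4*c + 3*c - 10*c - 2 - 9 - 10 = 18*c^2 - 3*c - 21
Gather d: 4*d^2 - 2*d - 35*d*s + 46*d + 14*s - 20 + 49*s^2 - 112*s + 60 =4*d^2 + d*(44 - 35*s) + 49*s^2 - 98*s + 40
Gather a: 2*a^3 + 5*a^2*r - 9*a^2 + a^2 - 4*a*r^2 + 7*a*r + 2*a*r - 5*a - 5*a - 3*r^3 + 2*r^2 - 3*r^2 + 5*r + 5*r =2*a^3 + a^2*(5*r - 8) + a*(-4*r^2 + 9*r - 10) - 3*r^3 - r^2 + 10*r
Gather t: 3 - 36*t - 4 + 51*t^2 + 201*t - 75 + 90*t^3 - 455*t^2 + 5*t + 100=90*t^3 - 404*t^2 + 170*t + 24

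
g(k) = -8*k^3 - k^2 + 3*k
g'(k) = -24*k^2 - 2*k + 3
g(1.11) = -8.84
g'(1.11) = -28.79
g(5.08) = -1059.34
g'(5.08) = -626.51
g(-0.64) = -0.23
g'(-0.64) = -5.55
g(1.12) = -9.13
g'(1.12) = -29.35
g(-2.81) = 161.18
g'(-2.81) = -180.89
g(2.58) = -136.30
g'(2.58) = -161.91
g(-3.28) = 261.70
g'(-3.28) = -248.64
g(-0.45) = -0.82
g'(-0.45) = -0.96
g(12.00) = -13932.00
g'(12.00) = -3477.00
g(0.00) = 0.00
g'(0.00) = 3.00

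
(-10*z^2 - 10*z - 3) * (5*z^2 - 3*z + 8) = -50*z^4 - 20*z^3 - 65*z^2 - 71*z - 24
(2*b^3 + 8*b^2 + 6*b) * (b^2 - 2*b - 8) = 2*b^5 + 4*b^4 - 26*b^3 - 76*b^2 - 48*b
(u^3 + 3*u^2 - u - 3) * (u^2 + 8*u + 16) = u^5 + 11*u^4 + 39*u^3 + 37*u^2 - 40*u - 48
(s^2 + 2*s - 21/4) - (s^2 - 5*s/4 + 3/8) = 13*s/4 - 45/8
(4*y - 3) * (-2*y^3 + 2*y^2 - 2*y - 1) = -8*y^4 + 14*y^3 - 14*y^2 + 2*y + 3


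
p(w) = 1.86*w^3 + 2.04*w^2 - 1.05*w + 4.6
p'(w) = 5.58*w^2 + 4.08*w - 1.05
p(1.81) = 20.41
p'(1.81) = 24.62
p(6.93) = 714.33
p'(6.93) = 295.20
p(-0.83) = 5.81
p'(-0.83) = -0.59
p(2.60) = 48.35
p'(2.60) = 47.28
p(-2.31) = -5.02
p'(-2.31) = 19.30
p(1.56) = 14.99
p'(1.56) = 18.89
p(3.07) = 74.42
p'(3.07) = 64.07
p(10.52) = 2384.83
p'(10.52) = 659.41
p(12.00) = 3499.84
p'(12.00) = 851.43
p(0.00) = 4.60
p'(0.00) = -1.05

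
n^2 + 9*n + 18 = (n + 3)*(n + 6)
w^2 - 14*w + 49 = (w - 7)^2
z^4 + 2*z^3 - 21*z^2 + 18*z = z*(z - 3)*(z - 1)*(z + 6)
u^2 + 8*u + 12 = (u + 2)*(u + 6)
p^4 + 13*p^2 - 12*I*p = p*(p - 3*I)*(p - I)*(p + 4*I)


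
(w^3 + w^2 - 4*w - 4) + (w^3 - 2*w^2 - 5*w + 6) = 2*w^3 - w^2 - 9*w + 2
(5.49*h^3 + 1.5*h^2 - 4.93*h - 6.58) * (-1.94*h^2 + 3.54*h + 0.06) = -10.6506*h^5 + 16.5246*h^4 + 15.2036*h^3 - 4.597*h^2 - 23.589*h - 0.3948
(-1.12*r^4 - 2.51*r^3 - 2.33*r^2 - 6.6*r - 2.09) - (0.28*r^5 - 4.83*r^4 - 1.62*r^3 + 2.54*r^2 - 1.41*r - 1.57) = -0.28*r^5 + 3.71*r^4 - 0.89*r^3 - 4.87*r^2 - 5.19*r - 0.52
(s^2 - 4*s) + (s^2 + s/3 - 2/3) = 2*s^2 - 11*s/3 - 2/3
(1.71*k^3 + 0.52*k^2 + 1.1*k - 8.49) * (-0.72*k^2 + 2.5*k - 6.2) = -1.2312*k^5 + 3.9006*k^4 - 10.094*k^3 + 5.6388*k^2 - 28.045*k + 52.638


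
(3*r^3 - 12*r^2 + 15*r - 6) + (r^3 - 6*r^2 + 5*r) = 4*r^3 - 18*r^2 + 20*r - 6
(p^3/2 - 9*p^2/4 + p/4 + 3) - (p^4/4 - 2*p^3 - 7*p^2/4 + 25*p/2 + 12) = -p^4/4 + 5*p^3/2 - p^2/2 - 49*p/4 - 9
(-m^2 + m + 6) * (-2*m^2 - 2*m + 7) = 2*m^4 - 21*m^2 - 5*m + 42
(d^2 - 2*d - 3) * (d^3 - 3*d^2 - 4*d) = d^5 - 5*d^4 - d^3 + 17*d^2 + 12*d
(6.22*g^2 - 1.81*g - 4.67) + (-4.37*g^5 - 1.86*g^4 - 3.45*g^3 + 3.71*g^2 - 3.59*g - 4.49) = -4.37*g^5 - 1.86*g^4 - 3.45*g^3 + 9.93*g^2 - 5.4*g - 9.16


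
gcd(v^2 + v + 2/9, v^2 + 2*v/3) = v + 2/3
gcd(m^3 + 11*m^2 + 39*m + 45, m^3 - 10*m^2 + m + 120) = m + 3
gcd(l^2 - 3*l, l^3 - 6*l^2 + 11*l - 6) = l - 3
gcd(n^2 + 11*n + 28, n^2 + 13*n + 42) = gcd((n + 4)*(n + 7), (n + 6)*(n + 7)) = n + 7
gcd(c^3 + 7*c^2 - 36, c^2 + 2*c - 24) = c + 6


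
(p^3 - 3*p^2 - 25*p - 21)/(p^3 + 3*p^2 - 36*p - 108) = (p^2 - 6*p - 7)/(p^2 - 36)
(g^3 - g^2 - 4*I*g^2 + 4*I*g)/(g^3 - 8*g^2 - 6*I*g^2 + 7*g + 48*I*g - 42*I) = g*(g - 4*I)/(g^2 - g*(7 + 6*I) + 42*I)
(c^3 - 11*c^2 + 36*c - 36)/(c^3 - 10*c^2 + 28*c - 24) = (c - 3)/(c - 2)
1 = 1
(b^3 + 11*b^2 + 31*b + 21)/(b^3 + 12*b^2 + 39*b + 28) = (b + 3)/(b + 4)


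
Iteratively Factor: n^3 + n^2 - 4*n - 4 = (n + 2)*(n^2 - n - 2) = (n + 1)*(n + 2)*(n - 2)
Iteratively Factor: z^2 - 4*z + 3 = (z - 1)*(z - 3)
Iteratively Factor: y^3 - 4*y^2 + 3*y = (y - 3)*(y^2 - y) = (y - 3)*(y - 1)*(y)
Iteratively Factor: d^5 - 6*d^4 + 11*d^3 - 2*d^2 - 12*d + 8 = (d - 2)*(d^4 - 4*d^3 + 3*d^2 + 4*d - 4) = (d - 2)*(d + 1)*(d^3 - 5*d^2 + 8*d - 4) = (d - 2)*(d - 1)*(d + 1)*(d^2 - 4*d + 4) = (d - 2)^2*(d - 1)*(d + 1)*(d - 2)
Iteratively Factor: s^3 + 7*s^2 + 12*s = (s)*(s^2 + 7*s + 12) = s*(s + 4)*(s + 3)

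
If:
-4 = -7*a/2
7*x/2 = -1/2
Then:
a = 8/7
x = -1/7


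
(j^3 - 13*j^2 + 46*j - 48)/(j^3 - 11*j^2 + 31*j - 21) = (j^2 - 10*j + 16)/(j^2 - 8*j + 7)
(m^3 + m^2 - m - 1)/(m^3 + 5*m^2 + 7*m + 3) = (m - 1)/(m + 3)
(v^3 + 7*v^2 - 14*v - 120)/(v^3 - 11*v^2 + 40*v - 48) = (v^2 + 11*v + 30)/(v^2 - 7*v + 12)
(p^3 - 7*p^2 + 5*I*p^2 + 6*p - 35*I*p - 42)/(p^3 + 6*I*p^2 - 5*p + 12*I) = (p^2 + p*(-7 + 6*I) - 42*I)/(p^2 + 7*I*p - 12)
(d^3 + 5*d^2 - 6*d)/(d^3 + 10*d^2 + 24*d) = (d - 1)/(d + 4)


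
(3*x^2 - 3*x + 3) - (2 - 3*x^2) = 6*x^2 - 3*x + 1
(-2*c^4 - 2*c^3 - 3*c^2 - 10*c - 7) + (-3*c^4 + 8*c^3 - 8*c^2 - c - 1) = -5*c^4 + 6*c^3 - 11*c^2 - 11*c - 8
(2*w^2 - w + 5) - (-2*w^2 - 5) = 4*w^2 - w + 10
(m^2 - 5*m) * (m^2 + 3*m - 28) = m^4 - 2*m^3 - 43*m^2 + 140*m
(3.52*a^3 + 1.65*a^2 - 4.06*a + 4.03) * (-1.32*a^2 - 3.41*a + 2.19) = -4.6464*a^5 - 14.1812*a^4 + 7.4415*a^3 + 12.1385*a^2 - 22.6337*a + 8.8257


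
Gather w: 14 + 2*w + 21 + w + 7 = 3*w + 42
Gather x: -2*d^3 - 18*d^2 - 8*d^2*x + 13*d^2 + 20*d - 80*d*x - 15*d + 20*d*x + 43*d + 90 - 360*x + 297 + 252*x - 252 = -2*d^3 - 5*d^2 + 48*d + x*(-8*d^2 - 60*d - 108) + 135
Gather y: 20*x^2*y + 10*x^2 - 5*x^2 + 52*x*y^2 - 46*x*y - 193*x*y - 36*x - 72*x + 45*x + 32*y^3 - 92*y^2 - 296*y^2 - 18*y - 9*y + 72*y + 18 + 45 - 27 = 5*x^2 - 63*x + 32*y^3 + y^2*(52*x - 388) + y*(20*x^2 - 239*x + 45) + 36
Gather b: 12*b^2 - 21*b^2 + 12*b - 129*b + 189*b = -9*b^2 + 72*b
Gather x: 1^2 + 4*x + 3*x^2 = 3*x^2 + 4*x + 1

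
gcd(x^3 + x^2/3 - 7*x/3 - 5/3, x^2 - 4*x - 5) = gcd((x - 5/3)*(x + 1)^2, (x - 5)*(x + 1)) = x + 1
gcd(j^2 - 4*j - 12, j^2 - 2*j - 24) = j - 6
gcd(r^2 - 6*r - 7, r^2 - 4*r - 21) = r - 7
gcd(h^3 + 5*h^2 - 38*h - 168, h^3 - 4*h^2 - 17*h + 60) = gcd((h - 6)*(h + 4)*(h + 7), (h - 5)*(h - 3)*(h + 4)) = h + 4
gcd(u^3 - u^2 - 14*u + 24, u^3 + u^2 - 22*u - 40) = u + 4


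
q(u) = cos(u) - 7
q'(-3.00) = 0.14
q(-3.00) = -7.99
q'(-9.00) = 0.41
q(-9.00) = -7.91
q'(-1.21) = 0.94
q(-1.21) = -6.65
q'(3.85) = 0.65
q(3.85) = -7.76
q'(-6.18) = -0.10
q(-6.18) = -6.01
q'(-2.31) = 0.74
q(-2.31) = -7.67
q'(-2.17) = 0.83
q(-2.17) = -7.56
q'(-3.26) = -0.12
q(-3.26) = -7.99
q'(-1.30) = 0.96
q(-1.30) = -6.73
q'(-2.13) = 0.85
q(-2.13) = -7.53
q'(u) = -sin(u)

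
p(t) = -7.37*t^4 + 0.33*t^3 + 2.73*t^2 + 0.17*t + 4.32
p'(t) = -29.48*t^3 + 0.99*t^2 + 5.46*t + 0.17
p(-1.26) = -10.80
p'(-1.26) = 53.83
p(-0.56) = 4.30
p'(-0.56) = 2.60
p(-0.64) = 4.01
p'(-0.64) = 4.81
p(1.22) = -7.14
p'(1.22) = -45.23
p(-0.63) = 4.05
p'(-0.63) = 4.49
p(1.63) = -38.75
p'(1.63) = -115.97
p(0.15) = 4.40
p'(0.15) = 0.91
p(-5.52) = -6811.58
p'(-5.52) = 4958.63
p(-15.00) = -373603.98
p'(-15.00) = 99636.02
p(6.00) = -9376.62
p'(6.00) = -6299.11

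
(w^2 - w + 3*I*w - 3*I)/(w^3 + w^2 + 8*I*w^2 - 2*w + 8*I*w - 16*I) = (w + 3*I)/(w^2 + w*(2 + 8*I) + 16*I)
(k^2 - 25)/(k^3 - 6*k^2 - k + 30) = (k + 5)/(k^2 - k - 6)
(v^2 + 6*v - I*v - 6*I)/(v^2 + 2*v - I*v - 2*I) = (v + 6)/(v + 2)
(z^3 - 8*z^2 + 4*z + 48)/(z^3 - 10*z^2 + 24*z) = (z + 2)/z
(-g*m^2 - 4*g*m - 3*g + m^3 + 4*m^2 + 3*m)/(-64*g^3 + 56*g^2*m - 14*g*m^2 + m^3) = (g*m^2 + 4*g*m + 3*g - m^3 - 4*m^2 - 3*m)/(64*g^3 - 56*g^2*m + 14*g*m^2 - m^3)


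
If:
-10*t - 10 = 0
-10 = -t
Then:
No Solution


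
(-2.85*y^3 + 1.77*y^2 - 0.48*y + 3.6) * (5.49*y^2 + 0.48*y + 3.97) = -15.6465*y^5 + 8.3493*y^4 - 13.1001*y^3 + 26.5605*y^2 - 0.1776*y + 14.292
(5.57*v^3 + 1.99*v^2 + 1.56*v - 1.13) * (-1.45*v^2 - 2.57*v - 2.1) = -8.0765*v^5 - 17.2004*v^4 - 19.0733*v^3 - 6.5497*v^2 - 0.371900000000001*v + 2.373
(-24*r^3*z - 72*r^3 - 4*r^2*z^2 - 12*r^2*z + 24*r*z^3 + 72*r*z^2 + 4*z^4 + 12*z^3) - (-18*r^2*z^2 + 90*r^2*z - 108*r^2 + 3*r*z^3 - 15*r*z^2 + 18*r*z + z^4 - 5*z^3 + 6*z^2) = -24*r^3*z - 72*r^3 + 14*r^2*z^2 - 102*r^2*z + 108*r^2 + 21*r*z^3 + 87*r*z^2 - 18*r*z + 3*z^4 + 17*z^3 - 6*z^2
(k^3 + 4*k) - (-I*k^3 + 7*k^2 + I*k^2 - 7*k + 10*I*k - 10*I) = k^3 + I*k^3 - 7*k^2 - I*k^2 + 11*k - 10*I*k + 10*I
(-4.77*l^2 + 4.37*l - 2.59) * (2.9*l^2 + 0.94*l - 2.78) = -13.833*l^4 + 8.1892*l^3 + 9.8574*l^2 - 14.5832*l + 7.2002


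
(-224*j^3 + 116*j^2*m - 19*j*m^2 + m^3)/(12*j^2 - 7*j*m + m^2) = (-56*j^2 + 15*j*m - m^2)/(3*j - m)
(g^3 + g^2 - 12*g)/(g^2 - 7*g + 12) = g*(g + 4)/(g - 4)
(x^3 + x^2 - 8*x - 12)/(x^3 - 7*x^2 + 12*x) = (x^2 + 4*x + 4)/(x*(x - 4))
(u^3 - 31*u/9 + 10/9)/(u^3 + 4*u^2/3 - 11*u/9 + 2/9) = (3*u - 5)/(3*u - 1)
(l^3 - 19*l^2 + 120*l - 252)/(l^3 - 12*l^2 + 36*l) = (l - 7)/l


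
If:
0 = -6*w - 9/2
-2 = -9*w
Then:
No Solution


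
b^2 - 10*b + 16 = (b - 8)*(b - 2)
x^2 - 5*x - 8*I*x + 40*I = (x - 5)*(x - 8*I)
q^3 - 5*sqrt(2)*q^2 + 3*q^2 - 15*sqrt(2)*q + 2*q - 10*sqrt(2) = (q + 1)*(q + 2)*(q - 5*sqrt(2))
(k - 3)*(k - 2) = k^2 - 5*k + 6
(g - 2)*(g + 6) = g^2 + 4*g - 12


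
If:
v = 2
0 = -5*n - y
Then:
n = -y/5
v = 2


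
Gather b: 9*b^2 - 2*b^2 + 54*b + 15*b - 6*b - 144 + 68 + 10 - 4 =7*b^2 + 63*b - 70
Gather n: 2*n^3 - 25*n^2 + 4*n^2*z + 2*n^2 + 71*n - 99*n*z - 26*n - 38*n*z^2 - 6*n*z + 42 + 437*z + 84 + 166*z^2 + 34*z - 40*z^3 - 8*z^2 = 2*n^3 + n^2*(4*z - 23) + n*(-38*z^2 - 105*z + 45) - 40*z^3 + 158*z^2 + 471*z + 126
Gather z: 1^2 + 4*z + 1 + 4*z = 8*z + 2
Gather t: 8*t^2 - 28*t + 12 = 8*t^2 - 28*t + 12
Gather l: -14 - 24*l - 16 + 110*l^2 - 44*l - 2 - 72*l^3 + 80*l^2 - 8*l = -72*l^3 + 190*l^2 - 76*l - 32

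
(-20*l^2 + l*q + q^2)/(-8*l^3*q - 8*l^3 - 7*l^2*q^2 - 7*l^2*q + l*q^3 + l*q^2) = (20*l^2 - l*q - q^2)/(l*(8*l^2*q + 8*l^2 + 7*l*q^2 + 7*l*q - q^3 - q^2))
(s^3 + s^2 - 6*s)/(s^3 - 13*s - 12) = s*(s - 2)/(s^2 - 3*s - 4)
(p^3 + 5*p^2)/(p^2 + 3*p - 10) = p^2/(p - 2)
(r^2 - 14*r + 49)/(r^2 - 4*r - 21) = (r - 7)/(r + 3)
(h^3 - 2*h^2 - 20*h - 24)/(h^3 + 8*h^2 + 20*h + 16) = (h - 6)/(h + 4)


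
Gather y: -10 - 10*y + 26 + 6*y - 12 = 4 - 4*y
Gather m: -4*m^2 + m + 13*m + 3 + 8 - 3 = -4*m^2 + 14*m + 8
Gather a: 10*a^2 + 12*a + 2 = 10*a^2 + 12*a + 2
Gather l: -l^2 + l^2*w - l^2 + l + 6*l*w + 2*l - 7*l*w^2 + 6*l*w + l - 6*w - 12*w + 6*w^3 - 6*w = l^2*(w - 2) + l*(-7*w^2 + 12*w + 4) + 6*w^3 - 24*w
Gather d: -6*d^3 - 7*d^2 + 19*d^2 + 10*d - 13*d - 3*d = -6*d^3 + 12*d^2 - 6*d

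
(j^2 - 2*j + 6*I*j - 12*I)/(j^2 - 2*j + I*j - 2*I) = (j + 6*I)/(j + I)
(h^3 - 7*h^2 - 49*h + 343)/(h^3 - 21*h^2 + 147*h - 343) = (h + 7)/(h - 7)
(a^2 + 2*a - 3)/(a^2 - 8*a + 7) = (a + 3)/(a - 7)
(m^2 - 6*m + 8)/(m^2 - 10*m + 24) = (m - 2)/(m - 6)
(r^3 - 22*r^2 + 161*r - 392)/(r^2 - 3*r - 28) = (r^2 - 15*r + 56)/(r + 4)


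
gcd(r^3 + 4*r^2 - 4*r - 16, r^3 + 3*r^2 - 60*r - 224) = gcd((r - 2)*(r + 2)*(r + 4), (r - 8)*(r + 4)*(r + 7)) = r + 4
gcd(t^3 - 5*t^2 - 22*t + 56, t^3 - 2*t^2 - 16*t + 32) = t^2 + 2*t - 8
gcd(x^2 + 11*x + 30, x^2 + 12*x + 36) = x + 6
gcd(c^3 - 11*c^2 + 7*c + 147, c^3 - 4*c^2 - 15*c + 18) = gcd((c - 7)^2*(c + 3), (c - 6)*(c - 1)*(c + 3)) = c + 3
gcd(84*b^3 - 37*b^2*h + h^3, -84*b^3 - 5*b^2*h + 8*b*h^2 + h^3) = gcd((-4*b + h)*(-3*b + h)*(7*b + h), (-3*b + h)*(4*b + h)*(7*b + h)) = 21*b^2 - 4*b*h - h^2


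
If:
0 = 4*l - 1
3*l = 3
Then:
No Solution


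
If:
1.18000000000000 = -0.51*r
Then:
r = -2.31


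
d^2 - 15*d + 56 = (d - 8)*(d - 7)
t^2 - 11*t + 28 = (t - 7)*(t - 4)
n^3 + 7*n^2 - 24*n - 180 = (n - 5)*(n + 6)^2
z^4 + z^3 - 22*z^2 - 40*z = z*(z - 5)*(z + 2)*(z + 4)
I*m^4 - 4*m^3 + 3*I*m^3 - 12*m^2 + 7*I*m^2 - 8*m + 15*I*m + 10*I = (m + 2)*(m - I)*(m + 5*I)*(I*m + I)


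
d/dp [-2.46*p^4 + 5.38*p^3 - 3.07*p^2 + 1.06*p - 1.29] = -9.84*p^3 + 16.14*p^2 - 6.14*p + 1.06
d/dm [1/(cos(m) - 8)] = sin(m)/(cos(m) - 8)^2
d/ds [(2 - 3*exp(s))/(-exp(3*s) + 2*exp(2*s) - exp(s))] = 2*(-3*exp(2*s) + 3*exp(s) - 1)*exp(-s)/(exp(3*s) - 3*exp(2*s) + 3*exp(s) - 1)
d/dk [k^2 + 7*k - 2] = 2*k + 7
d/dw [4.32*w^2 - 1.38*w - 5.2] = 8.64*w - 1.38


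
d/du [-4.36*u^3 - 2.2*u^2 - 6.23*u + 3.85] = -13.08*u^2 - 4.4*u - 6.23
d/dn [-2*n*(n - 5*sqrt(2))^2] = -6*n^2 + 40*sqrt(2)*n - 100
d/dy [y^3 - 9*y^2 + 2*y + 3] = 3*y^2 - 18*y + 2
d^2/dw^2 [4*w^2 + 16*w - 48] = 8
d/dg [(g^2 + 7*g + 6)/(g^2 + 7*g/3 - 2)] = 6*(-7*g^2 - 24*g - 42)/(9*g^4 + 42*g^3 + 13*g^2 - 84*g + 36)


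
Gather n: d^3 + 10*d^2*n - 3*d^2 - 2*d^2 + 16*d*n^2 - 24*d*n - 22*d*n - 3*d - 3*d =d^3 - 5*d^2 + 16*d*n^2 - 6*d + n*(10*d^2 - 46*d)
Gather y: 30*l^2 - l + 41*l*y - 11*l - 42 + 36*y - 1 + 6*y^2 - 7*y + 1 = 30*l^2 - 12*l + 6*y^2 + y*(41*l + 29) - 42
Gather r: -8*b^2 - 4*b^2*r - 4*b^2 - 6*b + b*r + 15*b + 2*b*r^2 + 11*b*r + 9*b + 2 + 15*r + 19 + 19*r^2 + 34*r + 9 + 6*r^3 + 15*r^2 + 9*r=-12*b^2 + 18*b + 6*r^3 + r^2*(2*b + 34) + r*(-4*b^2 + 12*b + 58) + 30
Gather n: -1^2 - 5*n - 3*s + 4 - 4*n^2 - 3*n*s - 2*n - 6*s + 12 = -4*n^2 + n*(-3*s - 7) - 9*s + 15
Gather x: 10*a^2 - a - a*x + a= 10*a^2 - a*x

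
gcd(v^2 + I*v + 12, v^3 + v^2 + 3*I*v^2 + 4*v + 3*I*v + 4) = v + 4*I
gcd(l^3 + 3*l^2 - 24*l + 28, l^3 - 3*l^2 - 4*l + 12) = l - 2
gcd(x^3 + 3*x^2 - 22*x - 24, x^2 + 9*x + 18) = x + 6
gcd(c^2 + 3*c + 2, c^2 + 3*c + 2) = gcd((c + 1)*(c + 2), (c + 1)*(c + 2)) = c^2 + 3*c + 2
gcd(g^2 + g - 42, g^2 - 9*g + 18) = g - 6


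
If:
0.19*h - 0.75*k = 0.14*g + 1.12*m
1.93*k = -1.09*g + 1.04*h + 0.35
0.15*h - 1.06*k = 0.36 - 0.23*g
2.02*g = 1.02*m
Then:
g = 0.06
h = -1.19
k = -0.49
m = 0.12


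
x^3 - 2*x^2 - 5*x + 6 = (x - 3)*(x - 1)*(x + 2)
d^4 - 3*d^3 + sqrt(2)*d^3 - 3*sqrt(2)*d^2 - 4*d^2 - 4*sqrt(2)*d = d*(d - 4)*(d + 1)*(d + sqrt(2))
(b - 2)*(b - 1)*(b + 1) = b^3 - 2*b^2 - b + 2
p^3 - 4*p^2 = p^2*(p - 4)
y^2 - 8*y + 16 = (y - 4)^2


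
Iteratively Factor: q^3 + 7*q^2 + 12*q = (q + 4)*(q^2 + 3*q) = q*(q + 4)*(q + 3)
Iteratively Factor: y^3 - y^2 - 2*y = (y + 1)*(y^2 - 2*y) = y*(y + 1)*(y - 2)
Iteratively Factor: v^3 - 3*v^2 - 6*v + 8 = (v - 4)*(v^2 + v - 2) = (v - 4)*(v - 1)*(v + 2)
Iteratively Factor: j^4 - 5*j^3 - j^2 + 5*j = (j)*(j^3 - 5*j^2 - j + 5) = j*(j - 5)*(j^2 - 1) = j*(j - 5)*(j + 1)*(j - 1)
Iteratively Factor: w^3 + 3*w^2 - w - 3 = (w - 1)*(w^2 + 4*w + 3) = (w - 1)*(w + 3)*(w + 1)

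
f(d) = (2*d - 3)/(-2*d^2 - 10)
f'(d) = 4*d*(2*d - 3)/(-2*d^2 - 10)^2 + 2/(-2*d^2 - 10) = (-d^2 + d*(2*d - 3) - 5)/(d^2 + 5)^2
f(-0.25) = 0.35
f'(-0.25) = -0.16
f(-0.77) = 0.41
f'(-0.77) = -0.07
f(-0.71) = 0.40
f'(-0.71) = -0.08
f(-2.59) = 0.35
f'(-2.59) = 0.07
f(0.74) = 0.14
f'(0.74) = -0.22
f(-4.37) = 0.24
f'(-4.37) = 0.05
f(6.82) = -0.10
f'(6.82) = 0.01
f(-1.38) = 0.42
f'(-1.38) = 0.02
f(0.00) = 0.30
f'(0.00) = -0.20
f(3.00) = -0.11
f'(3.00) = -0.03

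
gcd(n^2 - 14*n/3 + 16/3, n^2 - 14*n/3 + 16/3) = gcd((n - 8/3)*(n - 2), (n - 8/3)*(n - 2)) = n^2 - 14*n/3 + 16/3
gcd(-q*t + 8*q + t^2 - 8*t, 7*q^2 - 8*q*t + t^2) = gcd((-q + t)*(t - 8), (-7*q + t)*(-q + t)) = q - t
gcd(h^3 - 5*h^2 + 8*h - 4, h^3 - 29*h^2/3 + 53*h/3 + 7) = 1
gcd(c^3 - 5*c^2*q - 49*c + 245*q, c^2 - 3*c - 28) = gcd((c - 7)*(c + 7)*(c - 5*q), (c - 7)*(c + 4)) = c - 7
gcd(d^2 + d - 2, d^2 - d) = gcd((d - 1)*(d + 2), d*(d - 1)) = d - 1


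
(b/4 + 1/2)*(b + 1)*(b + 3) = b^3/4 + 3*b^2/2 + 11*b/4 + 3/2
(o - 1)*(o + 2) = o^2 + o - 2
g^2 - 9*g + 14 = (g - 7)*(g - 2)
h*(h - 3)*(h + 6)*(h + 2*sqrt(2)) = h^4 + 2*sqrt(2)*h^3 + 3*h^3 - 18*h^2 + 6*sqrt(2)*h^2 - 36*sqrt(2)*h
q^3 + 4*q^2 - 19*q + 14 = (q - 2)*(q - 1)*(q + 7)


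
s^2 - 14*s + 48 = (s - 8)*(s - 6)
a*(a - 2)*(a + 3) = a^3 + a^2 - 6*a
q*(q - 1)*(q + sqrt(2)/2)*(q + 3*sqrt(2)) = q^4 - q^3 + 7*sqrt(2)*q^3/2 - 7*sqrt(2)*q^2/2 + 3*q^2 - 3*q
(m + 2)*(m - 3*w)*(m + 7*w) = m^3 + 4*m^2*w + 2*m^2 - 21*m*w^2 + 8*m*w - 42*w^2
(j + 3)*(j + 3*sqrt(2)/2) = j^2 + 3*sqrt(2)*j/2 + 3*j + 9*sqrt(2)/2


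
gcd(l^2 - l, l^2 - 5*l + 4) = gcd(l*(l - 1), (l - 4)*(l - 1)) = l - 1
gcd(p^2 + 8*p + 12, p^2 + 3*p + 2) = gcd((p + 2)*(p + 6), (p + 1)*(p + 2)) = p + 2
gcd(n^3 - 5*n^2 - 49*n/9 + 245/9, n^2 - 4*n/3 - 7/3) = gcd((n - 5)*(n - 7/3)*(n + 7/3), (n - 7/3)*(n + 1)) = n - 7/3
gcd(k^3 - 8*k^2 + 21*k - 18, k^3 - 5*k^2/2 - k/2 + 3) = k - 2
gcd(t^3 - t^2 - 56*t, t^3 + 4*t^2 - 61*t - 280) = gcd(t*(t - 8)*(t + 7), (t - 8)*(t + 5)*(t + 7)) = t^2 - t - 56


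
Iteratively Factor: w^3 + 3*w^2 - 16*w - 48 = (w + 3)*(w^2 - 16) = (w - 4)*(w + 3)*(w + 4)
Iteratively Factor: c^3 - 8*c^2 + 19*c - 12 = (c - 3)*(c^2 - 5*c + 4) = (c - 4)*(c - 3)*(c - 1)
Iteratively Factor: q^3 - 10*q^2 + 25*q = (q)*(q^2 - 10*q + 25) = q*(q - 5)*(q - 5)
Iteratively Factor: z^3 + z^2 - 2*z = (z + 2)*(z^2 - z) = z*(z + 2)*(z - 1)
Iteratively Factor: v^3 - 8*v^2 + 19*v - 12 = (v - 3)*(v^2 - 5*v + 4) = (v - 3)*(v - 1)*(v - 4)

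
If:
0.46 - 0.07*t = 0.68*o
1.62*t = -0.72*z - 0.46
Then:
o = 0.0457516339869281*z + 0.705700798838054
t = -0.444444444444444*z - 0.283950617283951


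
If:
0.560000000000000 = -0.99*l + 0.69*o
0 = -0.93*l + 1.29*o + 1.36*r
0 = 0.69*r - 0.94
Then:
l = -3.15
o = -3.71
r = 1.36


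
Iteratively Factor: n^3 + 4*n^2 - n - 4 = (n + 1)*(n^2 + 3*n - 4) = (n - 1)*(n + 1)*(n + 4)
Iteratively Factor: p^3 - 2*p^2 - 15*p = (p + 3)*(p^2 - 5*p) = p*(p + 3)*(p - 5)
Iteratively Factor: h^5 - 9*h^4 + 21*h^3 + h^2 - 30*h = (h + 1)*(h^4 - 10*h^3 + 31*h^2 - 30*h) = (h - 5)*(h + 1)*(h^3 - 5*h^2 + 6*h) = h*(h - 5)*(h + 1)*(h^2 - 5*h + 6) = h*(h - 5)*(h - 3)*(h + 1)*(h - 2)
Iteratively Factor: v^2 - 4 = (v - 2)*(v + 2)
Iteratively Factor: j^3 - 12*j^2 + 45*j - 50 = (j - 5)*(j^2 - 7*j + 10) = (j - 5)^2*(j - 2)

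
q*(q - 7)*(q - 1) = q^3 - 8*q^2 + 7*q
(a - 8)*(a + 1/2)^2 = a^3 - 7*a^2 - 31*a/4 - 2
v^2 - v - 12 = (v - 4)*(v + 3)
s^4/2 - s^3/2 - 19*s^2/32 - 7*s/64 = s*(s/2 + 1/4)*(s - 7/4)*(s + 1/4)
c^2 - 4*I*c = c*(c - 4*I)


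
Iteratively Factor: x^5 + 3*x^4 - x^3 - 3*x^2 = (x + 1)*(x^4 + 2*x^3 - 3*x^2) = x*(x + 1)*(x^3 + 2*x^2 - 3*x) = x*(x - 1)*(x + 1)*(x^2 + 3*x) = x*(x - 1)*(x + 1)*(x + 3)*(x)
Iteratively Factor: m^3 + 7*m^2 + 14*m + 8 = (m + 2)*(m^2 + 5*m + 4) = (m + 2)*(m + 4)*(m + 1)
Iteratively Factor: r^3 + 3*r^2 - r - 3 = (r + 1)*(r^2 + 2*r - 3) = (r - 1)*(r + 1)*(r + 3)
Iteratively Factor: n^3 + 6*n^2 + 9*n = (n + 3)*(n^2 + 3*n) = (n + 3)^2*(n)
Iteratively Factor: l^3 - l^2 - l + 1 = (l + 1)*(l^2 - 2*l + 1) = (l - 1)*(l + 1)*(l - 1)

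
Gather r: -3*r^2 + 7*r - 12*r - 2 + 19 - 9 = -3*r^2 - 5*r + 8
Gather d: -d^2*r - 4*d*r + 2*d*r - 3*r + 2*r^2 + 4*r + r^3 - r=-d^2*r - 2*d*r + r^3 + 2*r^2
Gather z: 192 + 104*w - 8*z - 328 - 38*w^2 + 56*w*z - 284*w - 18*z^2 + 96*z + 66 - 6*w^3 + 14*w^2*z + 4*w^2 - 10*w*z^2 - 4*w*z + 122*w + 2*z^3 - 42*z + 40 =-6*w^3 - 34*w^2 - 58*w + 2*z^3 + z^2*(-10*w - 18) + z*(14*w^2 + 52*w + 46) - 30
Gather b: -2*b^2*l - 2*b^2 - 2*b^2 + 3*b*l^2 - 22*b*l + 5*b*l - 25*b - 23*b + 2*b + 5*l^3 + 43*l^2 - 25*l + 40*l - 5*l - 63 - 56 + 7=b^2*(-2*l - 4) + b*(3*l^2 - 17*l - 46) + 5*l^3 + 43*l^2 + 10*l - 112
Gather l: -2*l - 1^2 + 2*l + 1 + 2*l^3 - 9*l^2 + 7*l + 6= 2*l^3 - 9*l^2 + 7*l + 6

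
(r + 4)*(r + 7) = r^2 + 11*r + 28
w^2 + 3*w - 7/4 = (w - 1/2)*(w + 7/2)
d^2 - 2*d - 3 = (d - 3)*(d + 1)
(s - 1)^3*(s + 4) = s^4 + s^3 - 9*s^2 + 11*s - 4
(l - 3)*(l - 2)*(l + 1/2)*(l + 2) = l^4 - 5*l^3/2 - 11*l^2/2 + 10*l + 6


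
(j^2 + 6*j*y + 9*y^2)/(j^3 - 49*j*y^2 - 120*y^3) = (-j - 3*y)/(-j^2 + 3*j*y + 40*y^2)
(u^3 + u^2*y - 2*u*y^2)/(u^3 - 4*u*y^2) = (-u + y)/(-u + 2*y)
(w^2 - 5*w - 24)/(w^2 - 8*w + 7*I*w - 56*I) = (w + 3)/(w + 7*I)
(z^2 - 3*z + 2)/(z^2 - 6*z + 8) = (z - 1)/(z - 4)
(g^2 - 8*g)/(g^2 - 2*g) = (g - 8)/(g - 2)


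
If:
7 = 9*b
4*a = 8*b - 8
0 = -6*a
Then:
No Solution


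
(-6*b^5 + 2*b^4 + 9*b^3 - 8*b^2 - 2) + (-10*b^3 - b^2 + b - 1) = -6*b^5 + 2*b^4 - b^3 - 9*b^2 + b - 3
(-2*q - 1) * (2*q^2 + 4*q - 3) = -4*q^3 - 10*q^2 + 2*q + 3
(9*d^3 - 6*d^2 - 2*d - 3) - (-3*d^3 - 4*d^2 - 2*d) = 12*d^3 - 2*d^2 - 3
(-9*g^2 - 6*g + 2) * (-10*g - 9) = 90*g^3 + 141*g^2 + 34*g - 18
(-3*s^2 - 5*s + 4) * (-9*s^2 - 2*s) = 27*s^4 + 51*s^3 - 26*s^2 - 8*s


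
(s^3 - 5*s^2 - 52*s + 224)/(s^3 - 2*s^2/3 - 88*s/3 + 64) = 3*(s^2 - s - 56)/(3*s^2 + 10*s - 48)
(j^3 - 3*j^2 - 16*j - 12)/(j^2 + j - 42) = (j^2 + 3*j + 2)/(j + 7)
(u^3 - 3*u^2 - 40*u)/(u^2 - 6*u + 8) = u*(u^2 - 3*u - 40)/(u^2 - 6*u + 8)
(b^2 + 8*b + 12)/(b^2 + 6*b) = (b + 2)/b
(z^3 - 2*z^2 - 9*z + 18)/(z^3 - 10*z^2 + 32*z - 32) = (z^2 - 9)/(z^2 - 8*z + 16)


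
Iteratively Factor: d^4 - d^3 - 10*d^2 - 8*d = (d - 4)*(d^3 + 3*d^2 + 2*d) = (d - 4)*(d + 1)*(d^2 + 2*d) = d*(d - 4)*(d + 1)*(d + 2)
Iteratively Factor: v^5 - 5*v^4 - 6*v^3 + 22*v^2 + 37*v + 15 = (v + 1)*(v^4 - 6*v^3 + 22*v + 15) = (v + 1)^2*(v^3 - 7*v^2 + 7*v + 15) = (v + 1)^3*(v^2 - 8*v + 15) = (v - 3)*(v + 1)^3*(v - 5)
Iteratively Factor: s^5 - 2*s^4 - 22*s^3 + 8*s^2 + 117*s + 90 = (s + 2)*(s^4 - 4*s^3 - 14*s^2 + 36*s + 45) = (s - 5)*(s + 2)*(s^3 + s^2 - 9*s - 9) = (s - 5)*(s - 3)*(s + 2)*(s^2 + 4*s + 3) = (s - 5)*(s - 3)*(s + 1)*(s + 2)*(s + 3)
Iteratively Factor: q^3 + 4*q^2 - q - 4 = (q + 1)*(q^2 + 3*q - 4) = (q + 1)*(q + 4)*(q - 1)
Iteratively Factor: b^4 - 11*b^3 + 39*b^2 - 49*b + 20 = (b - 1)*(b^3 - 10*b^2 + 29*b - 20) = (b - 5)*(b - 1)*(b^2 - 5*b + 4) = (b - 5)*(b - 1)^2*(b - 4)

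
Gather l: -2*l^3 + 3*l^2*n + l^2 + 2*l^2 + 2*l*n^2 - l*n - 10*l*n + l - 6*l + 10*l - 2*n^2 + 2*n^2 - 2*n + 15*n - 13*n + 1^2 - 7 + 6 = -2*l^3 + l^2*(3*n + 3) + l*(2*n^2 - 11*n + 5)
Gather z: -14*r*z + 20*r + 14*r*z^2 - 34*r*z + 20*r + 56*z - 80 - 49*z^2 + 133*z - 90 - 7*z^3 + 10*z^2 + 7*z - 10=40*r - 7*z^3 + z^2*(14*r - 39) + z*(196 - 48*r) - 180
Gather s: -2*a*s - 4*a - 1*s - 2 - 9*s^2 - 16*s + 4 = -4*a - 9*s^2 + s*(-2*a - 17) + 2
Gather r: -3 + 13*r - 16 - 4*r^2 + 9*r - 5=-4*r^2 + 22*r - 24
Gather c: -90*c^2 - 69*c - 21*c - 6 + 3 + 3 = -90*c^2 - 90*c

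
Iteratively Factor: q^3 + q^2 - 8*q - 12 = (q - 3)*(q^2 + 4*q + 4) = (q - 3)*(q + 2)*(q + 2)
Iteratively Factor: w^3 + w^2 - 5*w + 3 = (w - 1)*(w^2 + 2*w - 3) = (w - 1)*(w + 3)*(w - 1)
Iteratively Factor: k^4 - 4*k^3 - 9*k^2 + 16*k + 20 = (k - 2)*(k^3 - 2*k^2 - 13*k - 10) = (k - 2)*(k + 1)*(k^2 - 3*k - 10) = (k - 5)*(k - 2)*(k + 1)*(k + 2)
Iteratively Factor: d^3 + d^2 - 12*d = (d)*(d^2 + d - 12) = d*(d + 4)*(d - 3)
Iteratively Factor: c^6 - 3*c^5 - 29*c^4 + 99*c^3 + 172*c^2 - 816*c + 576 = (c + 4)*(c^5 - 7*c^4 - c^3 + 103*c^2 - 240*c + 144) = (c - 3)*(c + 4)*(c^4 - 4*c^3 - 13*c^2 + 64*c - 48) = (c - 3)*(c + 4)^2*(c^3 - 8*c^2 + 19*c - 12) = (c - 3)*(c - 1)*(c + 4)^2*(c^2 - 7*c + 12) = (c - 3)^2*(c - 1)*(c + 4)^2*(c - 4)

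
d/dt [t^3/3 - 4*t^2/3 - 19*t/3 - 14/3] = t^2 - 8*t/3 - 19/3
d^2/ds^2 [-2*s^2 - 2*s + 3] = -4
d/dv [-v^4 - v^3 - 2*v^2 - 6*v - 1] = -4*v^3 - 3*v^2 - 4*v - 6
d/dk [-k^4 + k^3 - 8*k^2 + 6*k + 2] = -4*k^3 + 3*k^2 - 16*k + 6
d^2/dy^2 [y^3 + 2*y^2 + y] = 6*y + 4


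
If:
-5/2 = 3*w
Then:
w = -5/6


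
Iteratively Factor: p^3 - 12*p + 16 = (p - 2)*(p^2 + 2*p - 8) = (p - 2)*(p + 4)*(p - 2)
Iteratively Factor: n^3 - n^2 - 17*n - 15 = (n + 1)*(n^2 - 2*n - 15) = (n + 1)*(n + 3)*(n - 5)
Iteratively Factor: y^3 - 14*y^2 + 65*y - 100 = (y - 5)*(y^2 - 9*y + 20) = (y - 5)^2*(y - 4)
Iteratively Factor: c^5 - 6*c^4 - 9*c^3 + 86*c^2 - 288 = (c - 4)*(c^4 - 2*c^3 - 17*c^2 + 18*c + 72) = (c - 4)^2*(c^3 + 2*c^2 - 9*c - 18) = (c - 4)^2*(c + 3)*(c^2 - c - 6) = (c - 4)^2*(c - 3)*(c + 3)*(c + 2)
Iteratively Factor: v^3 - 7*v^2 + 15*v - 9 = (v - 3)*(v^2 - 4*v + 3) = (v - 3)*(v - 1)*(v - 3)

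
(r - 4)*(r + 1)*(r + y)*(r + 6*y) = r^4 + 7*r^3*y - 3*r^3 + 6*r^2*y^2 - 21*r^2*y - 4*r^2 - 18*r*y^2 - 28*r*y - 24*y^2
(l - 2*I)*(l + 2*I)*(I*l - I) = I*l^3 - I*l^2 + 4*I*l - 4*I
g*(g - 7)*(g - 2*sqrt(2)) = g^3 - 7*g^2 - 2*sqrt(2)*g^2 + 14*sqrt(2)*g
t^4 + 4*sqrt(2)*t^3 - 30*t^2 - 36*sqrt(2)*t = t*(t - 3*sqrt(2))*(t + sqrt(2))*(t + 6*sqrt(2))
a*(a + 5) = a^2 + 5*a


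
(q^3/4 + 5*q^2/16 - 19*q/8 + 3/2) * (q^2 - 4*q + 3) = q^5/4 - 11*q^4/16 - 23*q^3/8 + 191*q^2/16 - 105*q/8 + 9/2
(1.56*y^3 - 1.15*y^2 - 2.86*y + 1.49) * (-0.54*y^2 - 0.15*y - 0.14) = -0.8424*y^5 + 0.387*y^4 + 1.4985*y^3 - 0.2146*y^2 + 0.1769*y - 0.2086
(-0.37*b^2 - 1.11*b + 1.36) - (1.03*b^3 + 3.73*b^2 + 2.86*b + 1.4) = -1.03*b^3 - 4.1*b^2 - 3.97*b - 0.0399999999999998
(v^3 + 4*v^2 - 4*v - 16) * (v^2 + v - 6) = v^5 + 5*v^4 - 6*v^3 - 44*v^2 + 8*v + 96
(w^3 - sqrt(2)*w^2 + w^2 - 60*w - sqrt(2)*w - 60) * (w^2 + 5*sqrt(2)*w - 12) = w^5 + w^4 + 4*sqrt(2)*w^4 - 82*w^3 + 4*sqrt(2)*w^3 - 288*sqrt(2)*w^2 - 82*w^2 - 288*sqrt(2)*w + 720*w + 720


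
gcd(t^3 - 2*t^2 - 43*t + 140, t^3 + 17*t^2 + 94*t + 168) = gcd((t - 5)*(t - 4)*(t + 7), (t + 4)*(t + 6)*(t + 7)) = t + 7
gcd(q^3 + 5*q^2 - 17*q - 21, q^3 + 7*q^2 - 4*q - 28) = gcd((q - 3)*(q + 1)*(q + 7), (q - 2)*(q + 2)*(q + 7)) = q + 7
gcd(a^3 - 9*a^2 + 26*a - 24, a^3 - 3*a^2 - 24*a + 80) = a - 4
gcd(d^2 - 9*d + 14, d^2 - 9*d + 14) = d^2 - 9*d + 14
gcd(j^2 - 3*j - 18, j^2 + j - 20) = 1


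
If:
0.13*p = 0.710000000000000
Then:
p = 5.46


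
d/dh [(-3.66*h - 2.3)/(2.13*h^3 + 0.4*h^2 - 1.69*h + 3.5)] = (15.5916*h^3 + 16.161*h^2 + 1.84*h - 16.697)/(4.5369*h^6 + 1.704*h^5 - 7.0394*h^4 + 13.558*h^3 + 5.6561*h^2 - 11.83*h + 12.25)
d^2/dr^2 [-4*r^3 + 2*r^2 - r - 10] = 4 - 24*r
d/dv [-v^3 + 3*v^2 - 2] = 3*v*(2 - v)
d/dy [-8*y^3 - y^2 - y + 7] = -24*y^2 - 2*y - 1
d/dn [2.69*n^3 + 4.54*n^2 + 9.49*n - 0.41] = 8.07*n^2 + 9.08*n + 9.49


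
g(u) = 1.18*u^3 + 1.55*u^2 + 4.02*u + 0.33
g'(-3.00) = 26.58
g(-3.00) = -29.64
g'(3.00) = 45.18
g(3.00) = 58.20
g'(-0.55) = 3.39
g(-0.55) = -1.61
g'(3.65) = 62.50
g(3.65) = 93.03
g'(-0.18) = 3.58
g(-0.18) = -0.35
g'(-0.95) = 4.27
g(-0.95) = -3.10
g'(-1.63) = 8.37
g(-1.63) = -7.21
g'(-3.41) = 34.61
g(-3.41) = -42.14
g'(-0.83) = 3.89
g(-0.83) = -2.61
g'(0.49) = 6.39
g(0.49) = 2.81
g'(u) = 3.54*u^2 + 3.1*u + 4.02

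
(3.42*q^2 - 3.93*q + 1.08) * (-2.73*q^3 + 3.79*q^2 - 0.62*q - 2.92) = -9.3366*q^5 + 23.6907*q^4 - 19.9635*q^3 - 3.4566*q^2 + 10.806*q - 3.1536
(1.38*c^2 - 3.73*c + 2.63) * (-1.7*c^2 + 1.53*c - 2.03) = -2.346*c^4 + 8.4524*c^3 - 12.9793*c^2 + 11.5958*c - 5.3389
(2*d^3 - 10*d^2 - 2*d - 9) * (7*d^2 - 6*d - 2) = 14*d^5 - 82*d^4 + 42*d^3 - 31*d^2 + 58*d + 18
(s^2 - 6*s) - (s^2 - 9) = 9 - 6*s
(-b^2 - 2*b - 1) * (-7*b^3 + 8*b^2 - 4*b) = 7*b^5 + 6*b^4 - 5*b^3 + 4*b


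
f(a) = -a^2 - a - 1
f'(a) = -2*a - 1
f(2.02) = -7.10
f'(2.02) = -5.04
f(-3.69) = -10.93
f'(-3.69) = 6.38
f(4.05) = -21.45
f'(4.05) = -9.10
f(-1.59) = -1.94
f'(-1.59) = 2.18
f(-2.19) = -3.61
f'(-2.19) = 3.38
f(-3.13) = -7.67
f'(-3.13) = 5.26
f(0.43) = -1.61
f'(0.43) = -1.86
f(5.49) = -36.63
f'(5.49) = -11.98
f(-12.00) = -133.00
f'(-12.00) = 23.00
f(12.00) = -157.00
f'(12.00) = -25.00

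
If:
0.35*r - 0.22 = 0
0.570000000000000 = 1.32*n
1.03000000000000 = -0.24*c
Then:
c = -4.29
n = 0.43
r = 0.63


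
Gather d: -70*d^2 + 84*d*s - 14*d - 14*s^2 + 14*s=-70*d^2 + d*(84*s - 14) - 14*s^2 + 14*s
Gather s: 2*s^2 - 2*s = 2*s^2 - 2*s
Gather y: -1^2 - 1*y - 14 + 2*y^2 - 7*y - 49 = 2*y^2 - 8*y - 64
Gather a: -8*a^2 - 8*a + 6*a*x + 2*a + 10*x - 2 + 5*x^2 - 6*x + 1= -8*a^2 + a*(6*x - 6) + 5*x^2 + 4*x - 1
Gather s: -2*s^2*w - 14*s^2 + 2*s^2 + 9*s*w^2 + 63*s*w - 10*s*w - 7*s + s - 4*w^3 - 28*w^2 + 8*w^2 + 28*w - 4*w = s^2*(-2*w - 12) + s*(9*w^2 + 53*w - 6) - 4*w^3 - 20*w^2 + 24*w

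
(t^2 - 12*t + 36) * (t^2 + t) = t^4 - 11*t^3 + 24*t^2 + 36*t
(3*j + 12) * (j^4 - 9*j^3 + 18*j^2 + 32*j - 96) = 3*j^5 - 15*j^4 - 54*j^3 + 312*j^2 + 96*j - 1152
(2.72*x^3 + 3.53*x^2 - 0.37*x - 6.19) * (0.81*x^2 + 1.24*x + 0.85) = 2.2032*x^5 + 6.2321*x^4 + 6.3895*x^3 - 2.4722*x^2 - 7.9901*x - 5.2615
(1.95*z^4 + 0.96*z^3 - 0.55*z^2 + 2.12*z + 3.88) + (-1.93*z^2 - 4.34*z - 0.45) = 1.95*z^4 + 0.96*z^3 - 2.48*z^2 - 2.22*z + 3.43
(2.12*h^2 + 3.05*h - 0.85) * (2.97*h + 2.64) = 6.2964*h^3 + 14.6553*h^2 + 5.5275*h - 2.244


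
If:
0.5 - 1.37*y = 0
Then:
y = 0.36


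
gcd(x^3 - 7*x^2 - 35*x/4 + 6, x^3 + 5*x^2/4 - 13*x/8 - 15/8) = x + 3/2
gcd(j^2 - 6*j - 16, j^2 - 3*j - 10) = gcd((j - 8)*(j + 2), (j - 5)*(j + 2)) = j + 2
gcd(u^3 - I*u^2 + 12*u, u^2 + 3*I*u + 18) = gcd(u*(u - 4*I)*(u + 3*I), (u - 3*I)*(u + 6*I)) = 1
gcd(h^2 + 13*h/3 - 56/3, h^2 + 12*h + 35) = h + 7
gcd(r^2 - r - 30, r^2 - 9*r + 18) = r - 6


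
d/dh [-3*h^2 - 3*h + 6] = -6*h - 3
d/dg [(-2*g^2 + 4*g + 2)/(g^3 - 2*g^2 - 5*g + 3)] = 2*(g^4 - 4*g^3 + 6*g^2 - 2*g + 11)/(g^6 - 4*g^5 - 6*g^4 + 26*g^3 + 13*g^2 - 30*g + 9)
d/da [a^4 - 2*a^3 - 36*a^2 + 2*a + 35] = 4*a^3 - 6*a^2 - 72*a + 2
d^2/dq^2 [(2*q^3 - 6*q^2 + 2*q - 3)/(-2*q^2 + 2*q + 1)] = 4*(2*q^3 + 30*q^2 - 27*q + 14)/(8*q^6 - 24*q^5 + 12*q^4 + 16*q^3 - 6*q^2 - 6*q - 1)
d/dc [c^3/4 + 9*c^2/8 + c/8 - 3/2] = 3*c^2/4 + 9*c/4 + 1/8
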